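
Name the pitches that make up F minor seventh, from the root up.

Root F, quality minor seventh:
F — root
A-flat — minor 3rd
C — perfect 5th
E-flat — minor 7th

F, A-flat, C, E-flat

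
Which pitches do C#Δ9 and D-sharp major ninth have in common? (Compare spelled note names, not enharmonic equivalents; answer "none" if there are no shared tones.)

E#  D#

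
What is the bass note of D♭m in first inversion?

F♭

D♭m = D♭–F♭–A♭. First inversion → third in the bass = F♭.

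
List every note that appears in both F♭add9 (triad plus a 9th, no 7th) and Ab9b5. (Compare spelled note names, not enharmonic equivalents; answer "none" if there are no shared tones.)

Ab – Gb

F♭add9: Fb Ab Cb Gb
Ab9b5: Ab C Ebb Gb Bb
Common to both → Ab, Gb.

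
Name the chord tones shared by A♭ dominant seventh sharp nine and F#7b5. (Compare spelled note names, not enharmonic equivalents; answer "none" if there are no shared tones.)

C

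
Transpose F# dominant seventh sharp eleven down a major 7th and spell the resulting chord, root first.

F-sharp down a major 7th → G. New chord: G dominant seventh sharp eleven.
G — root
B — major 3rd
D — perfect 5th
F — minor 7th
C-sharp — augmented 11th

G  B  D  F  C-sharp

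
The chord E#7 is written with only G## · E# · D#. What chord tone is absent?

The full E#7 chord is E#, G##, B#, D#.
Comparing with the voicing, the perfect 5th (5th) — B# — is absent.

B#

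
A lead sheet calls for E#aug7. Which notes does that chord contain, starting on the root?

E#, G##, B##, D#

Root E#, quality augmented seventh:
- root: E#
- major 3rd: G##
- augmented 5th: B##
- minor 7th: D#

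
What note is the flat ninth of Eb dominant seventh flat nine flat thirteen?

F-flat

Root of Eb dominant seventh flat nine flat thirteen = E-flat. The 9th is a minor 9th: E-flat up a minor 9th → F-flat.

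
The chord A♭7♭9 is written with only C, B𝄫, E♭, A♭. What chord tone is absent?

G♭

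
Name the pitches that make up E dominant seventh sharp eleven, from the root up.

E  G♯  B  D  A♯

E dominant seventh sharp eleven is a dominant seventh sharp eleven built on E.
Root: E
Major 3rd (3rd): G♯
Perfect 5th (5th): B
Minor 7th (7th): D
Augmented 11th (11th): A♯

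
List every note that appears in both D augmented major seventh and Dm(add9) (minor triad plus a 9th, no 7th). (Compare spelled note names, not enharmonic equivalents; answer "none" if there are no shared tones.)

D

D augmented major seventh: D F# A# C#
Dm(add9): D F A E
Common to both → D.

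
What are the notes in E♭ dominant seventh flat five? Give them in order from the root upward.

Root Eb, quality dominant seventh flat five:
Root: Eb
Major 3rd (3rd): G
Diminished 5th (5th): Bbb
Minor 7th (7th): Db

Eb, G, Bbb, Db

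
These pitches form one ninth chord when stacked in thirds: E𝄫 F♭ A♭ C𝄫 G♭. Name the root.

F♭

Arranged so that each adjacent pair is a third by letter name: F♭ – A♭ – C𝄫 – E𝄫 – G♭.
The bottom of that stack, F♭, is the root (this is F♭ dominant ninth flat five).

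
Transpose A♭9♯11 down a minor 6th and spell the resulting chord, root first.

Transposed root: Ab → C (minor 6th down). So we spell C dominant ninth sharp eleven:
root → C
3rd (major 3rd) → E
5th (perfect 5th) → G
7th (minor 7th) → Bb
9th (major 9th) → D
11th (augmented 11th) → F#

C  E  G  Bb  D  F#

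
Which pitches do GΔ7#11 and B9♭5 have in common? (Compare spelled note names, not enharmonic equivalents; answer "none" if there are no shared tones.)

B – C#

GΔ7#11 = G, B, D, F#, C#.
B9♭5 = B, D#, F, A, C#.
Shared: B, C#.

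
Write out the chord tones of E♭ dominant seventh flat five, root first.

E-flat – G – B-double-flat – D-flat

E♭ dominant seventh flat five: dominant seventh flat five on E-flat.
Root: E-flat
Major 3rd (3rd): G
Diminished 5th (5th): B-double-flat
Minor 7th (7th): D-flat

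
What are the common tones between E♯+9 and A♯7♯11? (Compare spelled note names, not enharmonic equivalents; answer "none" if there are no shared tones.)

E#

E♯+9: E# G## B## D# F##
A♯7♯11: A# C## E# G# D##
Common to both → E#.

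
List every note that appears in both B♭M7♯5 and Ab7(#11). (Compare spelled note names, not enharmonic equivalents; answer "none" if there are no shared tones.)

D

B♭M7♯5 = Bb, D, F#, A.
Ab7(#11) = Ab, C, Eb, Gb, D.
Shared: D.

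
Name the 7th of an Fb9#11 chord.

Ebb

Fb9#11 is built on Fb; its 7th is a minor 7th above the root.
A seventh above F uses the letter E, and the minor 7th above Fb is Ebb.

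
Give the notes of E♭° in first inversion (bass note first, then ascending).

G♭, B𝄫, E♭

In root position, E♭° is E♭–G♭–B𝄫.
First inversion puts the third (G♭) in the bass.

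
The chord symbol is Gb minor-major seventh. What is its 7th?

F

Root of Gb minor-major seventh = G-flat. The 7th is a major 7th: G-flat up a major 7th → F.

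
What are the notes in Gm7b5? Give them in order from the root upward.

Gm7b5 is a half-diminished seventh built on G.
Root: G
Minor 3rd (3rd): Bb
Diminished 5th (5th): Db
Minor 7th (7th): F

G, Bb, Db, F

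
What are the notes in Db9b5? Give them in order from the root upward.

Db9b5 is a dominant ninth flat five built on Db.
Db — root
F — major 3rd
Abb — diminished 5th
Cb — minor 7th
Eb — major 9th

Db, F, Abb, Cb, Eb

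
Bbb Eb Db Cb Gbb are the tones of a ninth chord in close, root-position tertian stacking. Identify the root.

Arranged so that each adjacent pair is a third by letter name: Cb – Eb – Gbb – Bbb – Db.
The bottom of that stack, Cb, is the root (this is Cb dominant ninth flat five).

Cb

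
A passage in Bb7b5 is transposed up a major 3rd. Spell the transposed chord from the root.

D, F#, Ab, C

Transposed root: Bb → D (major 3rd up). So we spell D dominant seventh flat five:
- root: D
- major 3rd: F#
- diminished 5th: Ab
- minor 7th: C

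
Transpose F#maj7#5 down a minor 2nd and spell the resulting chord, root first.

E#  G##  B##  D##

A minor 2nd down from F# is E#, so the new chord is E# augmented major seventh.
- root: E#
- major 3rd: G##
- augmented 5th: B##
- major 7th: D##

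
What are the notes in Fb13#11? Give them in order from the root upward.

Root Fb, quality dominant thirteenth sharp eleven:
Root: Fb
Major 3rd (3rd): Ab
Perfect 5th (5th): Cb
Minor 7th (7th): Ebb
Major 9th (9th): Gb
Augmented 11th (11th): Bb
Major 13th (13th): Db

Fb – Ab – Cb – Ebb – Gb – Bb – Db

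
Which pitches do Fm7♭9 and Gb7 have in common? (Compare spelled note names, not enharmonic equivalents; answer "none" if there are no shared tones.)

G♭

Fm7♭9 = F, A♭, C, E♭, G♭.
Gb7 = G♭, B♭, D♭, F♭.
Shared: G♭.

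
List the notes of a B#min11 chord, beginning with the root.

B#  D#  F##  A#  C##  E#

Root B#, quality minor eleventh:
root → B#
3rd (minor 3rd) → D#
5th (perfect 5th) → F##
7th (minor 7th) → A#
9th (major 9th) → C##
11th (perfect 11th) → E#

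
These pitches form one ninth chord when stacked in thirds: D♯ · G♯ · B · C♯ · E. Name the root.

Stacking in thirds gives C♯ – E – G♯ – B – D♯, so C♯ is the root — C♯ minor ninth.

C♯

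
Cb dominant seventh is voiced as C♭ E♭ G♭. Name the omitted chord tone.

B𝄫

The full Cb dominant seventh chord is C♭, E♭, G♭, B𝄫.
Comparing with the voicing, the minor 7th (7th) — B𝄫 — is absent.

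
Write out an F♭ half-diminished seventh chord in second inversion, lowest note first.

C-double-flat, E-double-flat, F-flat, A-double-flat

F♭ half-diminished seventh = F-flat–A-double-flat–C-double-flat–E-double-flat; second inversion → fifth (C-double-flat) lowest.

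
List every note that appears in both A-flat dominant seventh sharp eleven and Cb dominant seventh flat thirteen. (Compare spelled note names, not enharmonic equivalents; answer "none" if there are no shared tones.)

A-flat dominant seventh sharp eleven = A-flat, C, E-flat, G-flat, D.
Cb dominant seventh flat thirteen = C-flat, E-flat, G-flat, B-double-flat, A-double-flat.
Shared: E-flat, G-flat.

E-flat G-flat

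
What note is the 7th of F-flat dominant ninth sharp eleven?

Root of F-flat dominant ninth sharp eleven = F-flat. The 7th is a minor 7th: F-flat up a minor 7th → E-double-flat.

E-double-flat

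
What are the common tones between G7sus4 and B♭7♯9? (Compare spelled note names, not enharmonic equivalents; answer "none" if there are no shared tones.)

D  F

G7sus4 = G, C, D, F.
B♭7♯9 = Bb, D, F, Ab, C#.
Shared: D, F.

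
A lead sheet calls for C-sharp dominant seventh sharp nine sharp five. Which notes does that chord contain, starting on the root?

C#, E#, G##, B, D##

Root C#, quality dominant seventh sharp nine sharp five:
- root: C#
- major 3rd: E#
- augmented 5th: G##
- minor 7th: B
- augmented 9th: D##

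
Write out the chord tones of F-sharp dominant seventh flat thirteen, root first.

F-sharp, A-sharp, C-sharp, E, D

F-sharp dominant seventh flat thirteen is a dominant seventh flat thirteen built on F-sharp.
- root: F-sharp
- major 3rd: A-sharp
- perfect 5th: C-sharp
- minor 7th: E
- minor 13th: D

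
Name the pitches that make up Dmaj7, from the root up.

Dmaj7: major seventh on D.
- root: D
- major 3rd: F#
- perfect 5th: A
- major 7th: C#

D, F#, A, C#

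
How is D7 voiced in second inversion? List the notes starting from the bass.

A, C, D, F#

In root position, D7 is D–F#–A–C.
Second inversion puts the fifth (A) in the bass.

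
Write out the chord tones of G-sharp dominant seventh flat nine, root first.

G♯ – B♯ – D♯ – F♯ – A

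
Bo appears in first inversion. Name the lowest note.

Bo = B–D–F. First inversion → third in the bass = D.

D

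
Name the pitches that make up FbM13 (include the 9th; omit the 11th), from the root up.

FbM13: major thirteenth on Fb.
Root: Fb
Major 3rd (3rd): Ab
Perfect 5th (5th): Cb
Major 7th (7th): Eb
Major 9th (9th): Gb
Major 13th (13th): Db

Fb, Ab, Cb, Eb, Gb, Db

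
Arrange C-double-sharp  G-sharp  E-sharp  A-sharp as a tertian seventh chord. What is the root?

A-sharp

Stacking in thirds gives A-sharp – C-double-sharp – E-sharp – G-sharp, so A-sharp is the root — A-sharp dominant seventh.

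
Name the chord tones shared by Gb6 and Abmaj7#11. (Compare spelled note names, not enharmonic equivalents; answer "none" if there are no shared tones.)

Eb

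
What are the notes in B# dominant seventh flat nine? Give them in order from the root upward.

Root B-sharp, quality dominant seventh flat nine:
- root: B-sharp
- major 3rd: D-double-sharp
- perfect 5th: F-double-sharp
- minor 7th: A-sharp
- minor 9th: C-sharp

B-sharp, D-double-sharp, F-double-sharp, A-sharp, C-sharp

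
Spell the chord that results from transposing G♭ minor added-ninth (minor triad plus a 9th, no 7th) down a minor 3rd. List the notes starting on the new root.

E-flat, G-flat, B-flat, F

Transposed root: G-flat → E-flat (minor 3rd down). So we spell E-flat minor added-ninth:
- root: E-flat
- minor 3rd: G-flat
- perfect 5th: B-flat
- major 9th: F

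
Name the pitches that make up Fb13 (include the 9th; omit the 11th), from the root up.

Root Fb, quality dominant thirteenth:
Root: Fb
Major 3rd (3rd): Ab
Perfect 5th (5th): Cb
Minor 7th (7th): Ebb
Major 9th (9th): Gb
Major 13th (13th): Db

Fb Ab Cb Ebb Gb Db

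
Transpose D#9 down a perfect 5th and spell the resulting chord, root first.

G♯ – B♯ – D♯ – F♯ – A♯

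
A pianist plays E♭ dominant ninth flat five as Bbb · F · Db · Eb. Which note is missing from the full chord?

The full E♭ dominant ninth flat five chord is Eb, G, Bbb, Db, F.
Comparing with the voicing, the major 3rd (3rd) — G — is absent.

G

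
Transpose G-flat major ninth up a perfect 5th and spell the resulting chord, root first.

A perfect 5th up from G-flat is D-flat, so the new chord is D-flat major ninth.
D-flat — root
F — major 3rd
A-flat — perfect 5th
C — major 7th
E-flat — major 9th

D-flat  F  A-flat  C  E-flat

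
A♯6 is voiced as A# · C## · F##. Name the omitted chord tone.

A♯6 = A#, C##, E#, F##. The voicing lacks the 5th (perfect 5th), E#.

E#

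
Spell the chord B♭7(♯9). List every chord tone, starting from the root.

Bb D F Ab C#

B♭7(♯9) is a dominant seventh sharp nine built on Bb.
Bb — root
D — major 3rd
F — perfect 5th
Ab — minor 7th
C# — augmented 9th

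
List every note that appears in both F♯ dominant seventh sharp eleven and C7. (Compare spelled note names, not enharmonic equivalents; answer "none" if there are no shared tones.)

E

F♯ dominant seventh sharp eleven = F#, A#, C#, E, B#.
C7 = C, E, G, Bb.
Shared: E.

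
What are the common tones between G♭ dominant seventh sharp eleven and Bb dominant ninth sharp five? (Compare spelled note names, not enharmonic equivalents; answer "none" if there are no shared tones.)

Bb C

G♭ dominant seventh sharp eleven: Gb Bb Db Fb C
Bb dominant ninth sharp five: Bb D F# Ab C
Common to both → Bb, C.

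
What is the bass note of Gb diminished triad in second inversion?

D𝄫

Gb diminished triad in root position is G♭–B𝄫–D𝄫.
Second inversion places the fifth in the bass, which is D𝄫.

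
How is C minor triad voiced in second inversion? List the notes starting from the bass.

G – C – Eb

C minor triad = C–Eb–G; second inversion → fifth (G) lowest.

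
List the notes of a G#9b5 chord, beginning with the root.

G#9b5: dominant ninth flat five on G♯.
G♯ — root
B♯ — major 3rd
D — diminished 5th
F♯ — minor 7th
A♯ — major 9th

G♯ B♯ D F♯ A♯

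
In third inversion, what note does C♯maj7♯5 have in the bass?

B#

C♯maj7♯5 = C#–E#–G##–B#. Third inversion → seventh in the bass = B#.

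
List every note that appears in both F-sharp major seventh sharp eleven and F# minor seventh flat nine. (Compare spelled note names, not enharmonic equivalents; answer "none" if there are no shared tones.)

F-sharp major seventh sharp eleven = F-sharp, A-sharp, C-sharp, E-sharp, B-sharp.
F# minor seventh flat nine = F-sharp, A, C-sharp, E, G.
Shared: F-sharp, C-sharp.

F-sharp C-sharp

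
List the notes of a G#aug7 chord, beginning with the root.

G#aug7 is an augmented seventh built on G♯.
- root: G♯
- major 3rd: B♯
- augmented 5th: D𝄪
- minor 7th: F♯

G♯  B♯  D𝄪  F♯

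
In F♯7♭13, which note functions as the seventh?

E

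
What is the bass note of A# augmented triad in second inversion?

E-double-sharp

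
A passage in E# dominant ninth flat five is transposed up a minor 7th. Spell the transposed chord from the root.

Transposed root: E# → D# (minor 7th up). So we spell D# dominant ninth flat five:
- root: D#
- major 3rd: F##
- diminished 5th: A
- minor 7th: C#
- major 9th: E#

D# F## A C# E#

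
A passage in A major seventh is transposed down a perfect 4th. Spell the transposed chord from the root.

A down a perfect 4th → E. New chord: E major seventh.
Root: E
Major 3rd (3rd): G♯
Perfect 5th (5th): B
Major 7th (7th): D♯

E, G♯, B, D♯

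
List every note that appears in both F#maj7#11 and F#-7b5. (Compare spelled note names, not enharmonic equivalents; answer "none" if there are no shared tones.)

F#maj7#11: F# A# C# E# B#
F#-7b5: F# A C E
Common to both → F#.

F#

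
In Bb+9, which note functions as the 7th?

A♭

Bb+9 is built on B♭; its 7th is a minor 7th above the root.
A seventh above B uses the letter A, and the minor 7th above B♭ is A♭.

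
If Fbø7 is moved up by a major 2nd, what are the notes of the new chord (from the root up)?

Transposed root: F♭ → G♭ (major 2nd up). So we spell G♭ half-diminished seventh:
root → G♭
3rd (minor 3rd) → B𝄫
5th (diminished 5th) → D𝄫
7th (minor 7th) → F♭

G♭, B𝄫, D𝄫, F♭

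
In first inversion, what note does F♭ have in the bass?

Ab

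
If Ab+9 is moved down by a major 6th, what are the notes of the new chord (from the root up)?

Ab down a major 6th → Cb. New chord: Cb dominant ninth sharp five.
root → Cb
3rd (major 3rd) → Eb
5th (augmented 5th) → G
7th (minor 7th) → Bbb
9th (major 9th) → Db

Cb – Eb – G – Bbb – Db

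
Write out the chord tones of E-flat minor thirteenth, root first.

Eb  Gb  Bb  Db  F  Ab  C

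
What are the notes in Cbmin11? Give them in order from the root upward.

Root Cb, quality minor eleventh:
Cb — root
Ebb — minor 3rd
Gb — perfect 5th
Bbb — minor 7th
Db — major 9th
Fb — perfect 11th

Cb, Ebb, Gb, Bbb, Db, Fb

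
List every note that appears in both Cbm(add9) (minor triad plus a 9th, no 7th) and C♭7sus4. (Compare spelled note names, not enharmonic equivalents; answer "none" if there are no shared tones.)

Cbm(add9): Cb Ebb Gb Db
C♭7sus4: Cb Fb Gb Bbb
Common to both → Cb, Gb.

Cb, Gb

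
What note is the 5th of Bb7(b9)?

Root of Bb7(b9) = Bb. The 5th is a perfect 5th: Bb up a perfect 5th → F.

F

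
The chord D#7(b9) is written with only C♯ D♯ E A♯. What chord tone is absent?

F𝄪

The full D#7(b9) chord is D♯, F𝄪, A♯, C♯, E.
Comparing with the voicing, the major 3rd (3rd) — F𝄪 — is absent.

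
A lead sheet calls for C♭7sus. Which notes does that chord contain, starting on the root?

C♭ – F♭ – G♭ – B𝄫

C♭7sus is a dominant seventh suspended fourth built on C♭.
C♭ — root
F♭ — perfect 4th
G♭ — perfect 5th
B𝄫 — minor 7th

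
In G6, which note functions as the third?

B

Root of G6 = G. The 3rd is a major 3rd: G up a major 3rd → B.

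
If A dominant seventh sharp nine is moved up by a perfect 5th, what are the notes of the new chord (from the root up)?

E, G♯, B, D, F𝄪

A perfect 5th up from A is E, so the new chord is E dominant seventh sharp nine.
root → E
3rd (major 3rd) → G♯
5th (perfect 5th) → B
7th (minor 7th) → D
9th (augmented 9th) → F𝄪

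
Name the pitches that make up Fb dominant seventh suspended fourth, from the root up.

F-flat  B-double-flat  C-flat  E-double-flat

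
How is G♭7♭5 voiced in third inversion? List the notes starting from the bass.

G♭7♭5 = G♭–B♭–D𝄫–F♭; third inversion → seventh (F♭) lowest.

F♭, G♭, B♭, D𝄫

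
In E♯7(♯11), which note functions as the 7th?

D♯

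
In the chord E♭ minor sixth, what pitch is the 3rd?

Root of E♭ minor sixth = Eb. The 3rd is a minor 3rd: Eb up a minor 3rd → Gb.

Gb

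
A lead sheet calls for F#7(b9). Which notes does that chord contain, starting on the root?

F# – A# – C# – E – G

Root F#, quality dominant seventh flat nine:
F# — root
A# — major 3rd
C# — perfect 5th
E — minor 7th
G — minor 9th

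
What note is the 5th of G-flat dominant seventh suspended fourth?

Db

G-flat dominant seventh suspended fourth is built on Gb; its 5th is a perfect 5th above the root.
A fifth above G uses the letter D, and the perfect 5th above Gb is Db.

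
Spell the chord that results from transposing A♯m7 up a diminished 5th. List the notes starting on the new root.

A diminished 5th up from A♯ is E, so the new chord is E minor seventh.
Root: E
Minor 3rd (3rd): G
Perfect 5th (5th): B
Minor 7th (7th): D

E – G – B – D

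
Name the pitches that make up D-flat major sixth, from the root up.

D♭ F A♭ B♭

D-flat major sixth is a major sixth built on D♭.
- root: D♭
- major 3rd: F
- perfect 5th: A♭
- major 6th: B♭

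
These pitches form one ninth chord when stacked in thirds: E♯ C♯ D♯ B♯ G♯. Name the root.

Arranged so that each adjacent pair is a third by letter name: C♯ – E♯ – G♯ – B♯ – D♯.
The bottom of that stack, C♯, is the root (this is C♯ major ninth).

C♯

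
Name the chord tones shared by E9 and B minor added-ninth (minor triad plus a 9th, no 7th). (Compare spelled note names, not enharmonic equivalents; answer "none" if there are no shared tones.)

B  D  F#

E9: E G# B D F#
B minor added-ninth: B D F# C#
Common to both → B, D, F#.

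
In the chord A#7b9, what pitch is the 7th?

A#7b9 is built on A♯; its 7th is a minor 7th above the root.
A seventh above A uses the letter G, and the minor 7th above A♯ is G♯.

G♯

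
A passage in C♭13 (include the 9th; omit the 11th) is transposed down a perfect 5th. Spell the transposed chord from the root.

Fb  Ab  Cb  Ebb  Gb  Db

Transposed root: Cb → Fb (perfect 5th down). So we spell Fb dominant thirteenth:
Root: Fb
Major 3rd (3rd): Ab
Perfect 5th (5th): Cb
Minor 7th (7th): Ebb
Major 9th (9th): Gb
Major 13th (13th): Db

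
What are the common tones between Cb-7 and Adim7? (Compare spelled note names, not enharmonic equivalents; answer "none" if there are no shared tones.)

Cb-7: C♭ E𝄫 G♭ B𝄫
Adim7: A C E♭ G♭
Common to both → G♭.

G♭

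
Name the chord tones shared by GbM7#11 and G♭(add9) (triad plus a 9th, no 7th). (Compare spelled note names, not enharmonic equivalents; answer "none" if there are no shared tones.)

Gb Bb Db

GbM7#11 = Gb, Bb, Db, F, C.
G♭(add9) = Gb, Bb, Db, Ab.
Shared: Gb, Bb, Db.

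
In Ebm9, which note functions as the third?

Ebm9 is built on Eb; its 3rd is a minor 3rd above the root.
A third above E uses the letter G, and the minor 3rd above Eb is Gb.

Gb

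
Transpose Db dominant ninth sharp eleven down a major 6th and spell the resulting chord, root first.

Transposed root: Db → Fb (major 6th down). So we spell Fb dominant ninth sharp eleven:
root → Fb
3rd (major 3rd) → Ab
5th (perfect 5th) → Cb
7th (minor 7th) → Ebb
9th (major 9th) → Gb
11th (augmented 11th) → Bb

Fb, Ab, Cb, Ebb, Gb, Bb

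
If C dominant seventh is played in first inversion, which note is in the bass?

E

C dominant seventh = C–E–G–Bb. First inversion → third in the bass = E.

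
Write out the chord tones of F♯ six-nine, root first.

F♯ six-nine is a six-nine built on F#.
F# — root
A# — major 3rd
C# — perfect 5th
D# — major 6th
G# — major 9th

F# A# C# D# G#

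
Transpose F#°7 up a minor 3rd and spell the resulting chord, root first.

F# up a minor 3rd → A. New chord: A diminished seventh.
A — root
C — minor 3rd
Eb — diminished 5th
Gb — diminished 7th

A – C – Eb – Gb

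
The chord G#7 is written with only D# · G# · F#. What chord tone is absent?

B#

The full G#7 chord is G#, B#, D#, F#.
Comparing with the voicing, the major 3rd (3rd) — B# — is absent.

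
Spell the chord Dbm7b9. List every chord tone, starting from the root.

D♭ – F♭ – A♭ – C♭ – E𝄫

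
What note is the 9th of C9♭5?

D

C9♭5 is built on C; its 9th is a major 9th above the root.
A second above C uses the letter D, and the major 9th above C is D.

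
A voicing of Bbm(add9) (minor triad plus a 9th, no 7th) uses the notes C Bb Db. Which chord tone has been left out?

The full Bbm(add9) chord is Bb, Db, F, C.
Comparing with the voicing, the perfect 5th (5th) — F — is absent.

F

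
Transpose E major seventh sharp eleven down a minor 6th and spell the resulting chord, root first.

G-sharp  B-sharp  D-sharp  F-double-sharp  C-double-sharp

E down a minor 6th → G-sharp. New chord: G-sharp major seventh sharp eleven.
- root: G-sharp
- major 3rd: B-sharp
- perfect 5th: D-sharp
- major 7th: F-double-sharp
- augmented 11th: C-double-sharp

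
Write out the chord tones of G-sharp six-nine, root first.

G-sharp six-nine is a six-nine built on G-sharp.
root → G-sharp
3rd (major 3rd) → B-sharp
5th (perfect 5th) → D-sharp
6th (major 6th) → E-sharp
9th (major 9th) → A-sharp

G-sharp, B-sharp, D-sharp, E-sharp, A-sharp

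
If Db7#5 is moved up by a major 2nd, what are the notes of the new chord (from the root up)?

Eb, G, B, Db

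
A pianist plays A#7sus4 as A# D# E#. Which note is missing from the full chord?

G#

A#7sus4 = A#, D#, E#, G#. The voicing lacks the 7th (minor 7th), G#.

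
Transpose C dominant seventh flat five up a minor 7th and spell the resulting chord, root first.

B-flat  D  F-flat  A-flat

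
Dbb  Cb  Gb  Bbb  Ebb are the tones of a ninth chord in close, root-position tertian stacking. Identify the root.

Arranged so that each adjacent pair is a third by letter name: Cb – Ebb – Gb – Bbb – Dbb.
The bottom of that stack, Cb, is the root (this is Cb minor seventh flat nine).

Cb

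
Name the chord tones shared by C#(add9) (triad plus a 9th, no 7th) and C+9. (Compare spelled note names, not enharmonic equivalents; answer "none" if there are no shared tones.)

C#(add9) = C#, E#, G#, D#.
C+9 = C, E, G#, Bb, D.
Shared: G#.

G#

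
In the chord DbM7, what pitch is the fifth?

Root of DbM7 = Db. The 5th is a perfect 5th: Db up a perfect 5th → Ab.

Ab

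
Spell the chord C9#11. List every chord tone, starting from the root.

C – E – G – Bb – D – F#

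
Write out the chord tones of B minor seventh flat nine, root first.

Root B, quality minor seventh flat nine:
B — root
D — minor 3rd
F-sharp — perfect 5th
A — minor 7th
C — minor 9th

B, D, F-sharp, A, C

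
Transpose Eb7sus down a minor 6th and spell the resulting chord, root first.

G C D F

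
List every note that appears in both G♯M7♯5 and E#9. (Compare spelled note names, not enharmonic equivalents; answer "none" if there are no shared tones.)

G♯M7♯5: G# B# D## F##
E#9: E# G## B# D# F##
Common to both → B#, F##.

B# – F##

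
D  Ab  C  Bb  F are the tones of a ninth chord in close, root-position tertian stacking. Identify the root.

Bb

Stacking in thirds gives Bb – D – F – Ab – C, so Bb is the root — Bb dominant ninth.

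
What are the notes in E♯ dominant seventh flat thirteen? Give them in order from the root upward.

E♯ dominant seventh flat thirteen is a dominant seventh flat thirteen built on E#.
Root: E#
Major 3rd (3rd): G##
Perfect 5th (5th): B#
Minor 7th (7th): D#
Minor 13th (13th): C#

E#  G##  B#  D#  C#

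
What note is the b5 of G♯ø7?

D

G♯ø7 is built on G#; its 5th is a diminished 5th above the root.
A fifth above G uses the letter D, and the diminished 5th above G# is D.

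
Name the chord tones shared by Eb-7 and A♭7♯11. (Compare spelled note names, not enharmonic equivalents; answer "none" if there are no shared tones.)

Eb Gb

Eb-7: Eb Gb Bb Db
A♭7♯11: Ab C Eb Gb D
Common to both → Eb, Gb.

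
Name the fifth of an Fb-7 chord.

Fb-7 is built on Fb; its 5th is a perfect 5th above the root.
A fifth above F uses the letter C, and the perfect 5th above Fb is Cb.

Cb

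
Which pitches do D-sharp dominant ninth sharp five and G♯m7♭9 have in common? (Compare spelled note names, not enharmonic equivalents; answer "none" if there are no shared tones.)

D#

D-sharp dominant ninth sharp five: D# F## A## C# E#
G♯m7♭9: G# B D# F# A
Common to both → D#.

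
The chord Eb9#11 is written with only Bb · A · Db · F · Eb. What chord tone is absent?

G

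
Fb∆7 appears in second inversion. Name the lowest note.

Cb

Fb∆7 in root position is Fb–Ab–Cb–Eb.
Second inversion places the fifth in the bass, which is Cb.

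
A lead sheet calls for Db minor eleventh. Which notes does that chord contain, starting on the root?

Root Db, quality minor eleventh:
Db — root
Fb — minor 3rd
Ab — perfect 5th
Cb — minor 7th
Eb — major 9th
Gb — perfect 11th

Db Fb Ab Cb Eb Gb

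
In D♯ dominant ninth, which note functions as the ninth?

E#

Root of D♯ dominant ninth = D#. The 9th is a major 9th: D# up a major 9th → E#.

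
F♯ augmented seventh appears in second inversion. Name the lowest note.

C##

F♯ augmented seventh in root position is F#–A#–C##–E.
Second inversion places the fifth in the bass, which is C##.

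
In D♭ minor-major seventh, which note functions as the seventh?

D♭ minor-major seventh is built on Db; its 7th is a major 7th above the root.
A seventh above D uses the letter C, and the major 7th above Db is C.

C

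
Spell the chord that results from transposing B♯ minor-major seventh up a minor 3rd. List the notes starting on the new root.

D-sharp, F-sharp, A-sharp, C-double-sharp

A minor 3rd up from B-sharp is D-sharp, so the new chord is D-sharp minor-major seventh.
root → D-sharp
3rd (minor 3rd) → F-sharp
5th (perfect 5th) → A-sharp
7th (major 7th) → C-double-sharp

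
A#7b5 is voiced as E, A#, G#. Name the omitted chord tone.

C##

A#7b5 = A#, C##, E, G#. The voicing lacks the 3rd (major 3rd), C##.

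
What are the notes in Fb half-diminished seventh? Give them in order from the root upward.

Fb half-diminished seventh: half-diminished seventh on F-flat.
F-flat — root
A-double-flat — minor 3rd
C-double-flat — diminished 5th
E-double-flat — minor 7th

F-flat  A-double-flat  C-double-flat  E-double-flat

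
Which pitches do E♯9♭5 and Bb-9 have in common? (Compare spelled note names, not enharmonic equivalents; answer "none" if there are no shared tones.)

none

E♯9♭5 = E♯, G𝄪, B, D♯, F𝄪.
Bb-9 = B♭, D♭, F, A♭, C.
Shared: none.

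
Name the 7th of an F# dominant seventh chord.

E

F# dominant seventh is built on F♯; its 7th is a minor 7th above the root.
A seventh above F uses the letter E, and the minor 7th above F♯ is E.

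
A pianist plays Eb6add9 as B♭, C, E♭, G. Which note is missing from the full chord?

F

Eb6add9 = E♭, G, B♭, C, F. The voicing lacks the 9th (major 9th), F.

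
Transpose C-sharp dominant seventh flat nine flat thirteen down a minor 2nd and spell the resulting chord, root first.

B-sharp – D-double-sharp – F-double-sharp – A-sharp – C-sharp – G-sharp

Transposed root: C-sharp → B-sharp (minor 2nd down). So we spell B-sharp dominant seventh flat nine flat thirteen:
root → B-sharp
3rd (major 3rd) → D-double-sharp
5th (perfect 5th) → F-double-sharp
7th (minor 7th) → A-sharp
9th (minor 9th) → C-sharp
13th (minor 13th) → G-sharp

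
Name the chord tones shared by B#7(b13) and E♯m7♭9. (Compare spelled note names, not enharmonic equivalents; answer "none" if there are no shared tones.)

B#, G#

B#7(b13) = B#, D##, F##, A#, G#.
E♯m7♭9 = E#, G#, B#, D#, F#.
Shared: B#, G#.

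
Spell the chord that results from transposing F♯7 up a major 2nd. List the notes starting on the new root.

Transposed root: F# → G# (major 2nd up). So we spell G# dominant seventh:
G# — root
B# — major 3rd
D# — perfect 5th
F# — minor 7th

G# – B# – D# – F#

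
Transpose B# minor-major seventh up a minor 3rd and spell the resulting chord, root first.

D# F# A# C##

B# up a minor 3rd → D#. New chord: D# minor-major seventh.
root → D#
3rd (minor 3rd) → F#
5th (perfect 5th) → A#
7th (major 7th) → C##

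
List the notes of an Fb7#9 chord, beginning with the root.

Root Fb, quality dominant seventh sharp nine:
- root: Fb
- major 3rd: Ab
- perfect 5th: Cb
- minor 7th: Ebb
- augmented 9th: G

Fb  Ab  Cb  Ebb  G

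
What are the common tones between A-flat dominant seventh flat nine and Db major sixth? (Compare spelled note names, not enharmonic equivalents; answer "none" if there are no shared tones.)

A-flat dominant seventh flat nine: A-flat C E-flat G-flat B-double-flat
Db major sixth: D-flat F A-flat B-flat
Common to both → A-flat.

A-flat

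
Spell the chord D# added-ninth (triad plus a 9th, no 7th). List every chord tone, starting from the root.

D# F## A# E#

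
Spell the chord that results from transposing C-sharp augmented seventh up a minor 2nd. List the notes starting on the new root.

D, F-sharp, A-sharp, C

C-sharp up a minor 2nd → D. New chord: D augmented seventh.
Root: D
Major 3rd (3rd): F-sharp
Augmented 5th (5th): A-sharp
Minor 7th (7th): C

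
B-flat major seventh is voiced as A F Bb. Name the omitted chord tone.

D

The full B-flat major seventh chord is Bb, D, F, A.
Comparing with the voicing, the major 3rd (3rd) — D — is absent.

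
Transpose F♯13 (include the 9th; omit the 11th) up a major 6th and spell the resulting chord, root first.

D#, F##, A#, C#, E#, B#

Transposed root: F# → D# (major 6th up). So we spell D# dominant thirteenth:
D# — root
F## — major 3rd
A# — perfect 5th
C# — minor 7th
E# — major 9th
B# — major 13th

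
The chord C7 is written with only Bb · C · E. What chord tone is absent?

G

The full C7 chord is C, E, G, Bb.
Comparing with the voicing, the perfect 5th (5th) — G — is absent.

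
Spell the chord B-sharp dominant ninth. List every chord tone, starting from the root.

Root B♯, quality dominant ninth:
B♯ — root
D𝄪 — major 3rd
F𝄪 — perfect 5th
A♯ — minor 7th
C𝄪 — major 9th

B♯, D𝄪, F𝄪, A♯, C𝄪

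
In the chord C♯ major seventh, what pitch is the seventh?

B#

C♯ major seventh is built on C#; its 7th is a major 7th above the root.
A seventh above C uses the letter B, and the major 7th above C# is B#.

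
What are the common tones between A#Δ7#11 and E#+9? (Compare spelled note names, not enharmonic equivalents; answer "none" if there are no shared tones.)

A#Δ7#11 = A#, C##, E#, G##, D##.
E#+9 = E#, G##, B##, D#, F##.
Shared: E#, G##.

E#, G##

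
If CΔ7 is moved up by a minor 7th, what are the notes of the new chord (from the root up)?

Bb, D, F, A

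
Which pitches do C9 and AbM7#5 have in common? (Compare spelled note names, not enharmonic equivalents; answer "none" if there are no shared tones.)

C9: C E G B♭ D
AbM7#5: A♭ C E G
Common to both → C, E, G.

C, E, G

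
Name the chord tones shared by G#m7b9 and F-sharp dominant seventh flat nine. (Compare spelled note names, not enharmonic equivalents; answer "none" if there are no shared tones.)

F#

G#m7b9 = G#, B, D#, F#, A.
F-sharp dominant seventh flat nine = F#, A#, C#, E, G.
Shared: F#.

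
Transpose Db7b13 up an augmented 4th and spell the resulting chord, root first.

D♭ up an augmented 4th → G. New chord: G dominant seventh flat thirteen.
root → G
3rd (major 3rd) → B
5th (perfect 5th) → D
7th (minor 7th) → F
13th (minor 13th) → E♭

G, B, D, F, E♭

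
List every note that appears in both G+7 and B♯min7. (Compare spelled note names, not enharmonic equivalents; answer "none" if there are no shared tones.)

D♯

G+7 = G, B, D♯, F.
B♯min7 = B♯, D♯, F𝄪, A♯.
Shared: D♯.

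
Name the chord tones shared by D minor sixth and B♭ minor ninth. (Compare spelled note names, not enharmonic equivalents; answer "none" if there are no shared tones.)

D minor sixth: D F A B
B♭ minor ninth: B-flat D-flat F A-flat C
Common to both → F.

F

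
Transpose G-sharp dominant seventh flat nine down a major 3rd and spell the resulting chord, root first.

G-sharp down a major 3rd → E. New chord: E dominant seventh flat nine.
Root: E
Major 3rd (3rd): G-sharp
Perfect 5th (5th): B
Minor 7th (7th): D
Minor 9th (9th): F

E, G-sharp, B, D, F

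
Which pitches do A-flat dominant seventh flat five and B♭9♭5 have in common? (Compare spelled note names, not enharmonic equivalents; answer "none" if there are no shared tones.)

A-flat dominant seventh flat five: Ab C Ebb Gb
B♭9♭5: Bb D Fb Ab C
Common to both → Ab, C.

Ab, C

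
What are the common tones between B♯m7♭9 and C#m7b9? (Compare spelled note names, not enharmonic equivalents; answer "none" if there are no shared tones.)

C#

B♯m7♭9 = B#, D#, F##, A#, C#.
C#m7b9 = C#, E, G#, B, D.
Shared: C#.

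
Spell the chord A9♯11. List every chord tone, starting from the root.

A, C#, E, G, B, D#

A9♯11 is a dominant ninth sharp eleven built on A.
Root: A
Major 3rd (3rd): C#
Perfect 5th (5th): E
Minor 7th (7th): G
Major 9th (9th): B
Augmented 11th (11th): D#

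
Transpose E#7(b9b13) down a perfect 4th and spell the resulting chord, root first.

B#, D##, F##, A#, C#, G#

E# down a perfect 4th → B#. New chord: B# dominant seventh flat nine flat thirteen.
Root: B#
Major 3rd (3rd): D##
Perfect 5th (5th): F##
Minor 7th (7th): A#
Minor 9th (9th): C#
Minor 13th (13th): G#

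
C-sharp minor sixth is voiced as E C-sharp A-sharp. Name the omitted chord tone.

G-sharp

C-sharp minor sixth = C-sharp, E, G-sharp, A-sharp. The voicing lacks the 5th (perfect 5th), G-sharp.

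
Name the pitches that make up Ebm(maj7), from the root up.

E♭  G♭  B♭  D

Ebm(maj7) is a minor-major seventh built on E♭.
root → E♭
3rd (minor 3rd) → G♭
5th (perfect 5th) → B♭
7th (major 7th) → D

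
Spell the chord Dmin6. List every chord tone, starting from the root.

D  F  A  B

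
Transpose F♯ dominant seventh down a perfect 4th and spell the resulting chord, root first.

F-sharp down a perfect 4th → C-sharp. New chord: C-sharp dominant seventh.
C-sharp — root
E-sharp — major 3rd
G-sharp — perfect 5th
B — minor 7th

C-sharp E-sharp G-sharp B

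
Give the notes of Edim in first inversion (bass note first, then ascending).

G, B♭, E

Edim = E–G–B♭; first inversion → third (G) lowest.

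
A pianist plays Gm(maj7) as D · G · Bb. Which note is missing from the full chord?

F#

The full Gm(maj7) chord is G, Bb, D, F#.
Comparing with the voicing, the major 7th (7th) — F# — is absent.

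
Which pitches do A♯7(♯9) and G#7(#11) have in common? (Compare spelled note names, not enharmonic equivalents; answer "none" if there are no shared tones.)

C𝄪, G♯

A♯7(♯9) = A♯, C𝄪, E♯, G♯, B𝄪.
G#7(#11) = G♯, B♯, D♯, F♯, C𝄪.
Shared: C𝄪, G♯.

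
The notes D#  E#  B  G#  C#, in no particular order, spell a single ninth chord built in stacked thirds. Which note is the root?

C#

Arranged so that each adjacent pair is a third by letter name: C# – E# – G# – B – D#.
The bottom of that stack, C#, is the root (this is C# dominant ninth).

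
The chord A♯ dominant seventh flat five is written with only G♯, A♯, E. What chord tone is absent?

C𝄪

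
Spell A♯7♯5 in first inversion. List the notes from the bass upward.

C##, E##, G#, A#

In root position, A♯7♯5 is A#–C##–E##–G#.
First inversion puts the third (C##) in the bass.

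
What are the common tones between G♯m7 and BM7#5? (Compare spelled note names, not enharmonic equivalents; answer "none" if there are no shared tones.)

G♯m7: G# B D# F#
BM7#5: B D# F## A#
Common to both → B, D#.

B, D#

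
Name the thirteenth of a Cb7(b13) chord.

Cb7(b13) is built on C♭; its 13th is a minor 13th above the root.
A sixth above C uses the letter A, and the minor 13th above C♭ is A𝄫.

A𝄫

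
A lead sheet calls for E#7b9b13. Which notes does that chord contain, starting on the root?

E#7b9b13 is a dominant seventh flat nine flat thirteen built on E#.
E# — root
G## — major 3rd
B# — perfect 5th
D# — minor 7th
F# — minor 9th
C# — minor 13th

E# G## B# D# F# C#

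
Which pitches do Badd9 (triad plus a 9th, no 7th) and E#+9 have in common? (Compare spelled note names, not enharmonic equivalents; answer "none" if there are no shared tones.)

D#

Badd9 = B, D#, F#, C#.
E#+9 = E#, G##, B##, D#, F##.
Shared: D#.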